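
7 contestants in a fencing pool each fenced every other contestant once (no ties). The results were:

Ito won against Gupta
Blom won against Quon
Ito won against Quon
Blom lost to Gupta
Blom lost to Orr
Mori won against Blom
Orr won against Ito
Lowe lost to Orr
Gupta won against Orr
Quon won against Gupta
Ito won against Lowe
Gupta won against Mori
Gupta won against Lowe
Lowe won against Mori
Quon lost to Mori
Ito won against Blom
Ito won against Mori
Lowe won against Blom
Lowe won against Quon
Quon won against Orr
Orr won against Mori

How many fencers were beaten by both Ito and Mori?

Ito beat: Mori, Gupta, Quon, Blom, Lowe.
Mori beat: Quon, Blom.
Both beat: Quon, Blom — 2.

2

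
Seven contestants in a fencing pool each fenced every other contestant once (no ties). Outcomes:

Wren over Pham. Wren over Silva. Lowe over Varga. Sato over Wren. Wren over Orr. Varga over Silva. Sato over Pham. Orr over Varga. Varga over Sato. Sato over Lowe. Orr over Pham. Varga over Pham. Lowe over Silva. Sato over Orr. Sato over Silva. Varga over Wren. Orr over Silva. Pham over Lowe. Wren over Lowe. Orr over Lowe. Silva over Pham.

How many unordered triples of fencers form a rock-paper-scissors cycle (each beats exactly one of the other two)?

Win totals: Pham 1, Orr 4, Wren 4, Sato 5, Lowe 2, Silva 1, Varga 4.
A fencer with w wins dominates both others in C(w,2) triples; summing gives 0 + 6 + 6 + 10 + 1 + 0 + 6 = 29 transitive triples.
Total triples C(7,3) = 35, so cyclic triples = 35 − 29 = 6.

6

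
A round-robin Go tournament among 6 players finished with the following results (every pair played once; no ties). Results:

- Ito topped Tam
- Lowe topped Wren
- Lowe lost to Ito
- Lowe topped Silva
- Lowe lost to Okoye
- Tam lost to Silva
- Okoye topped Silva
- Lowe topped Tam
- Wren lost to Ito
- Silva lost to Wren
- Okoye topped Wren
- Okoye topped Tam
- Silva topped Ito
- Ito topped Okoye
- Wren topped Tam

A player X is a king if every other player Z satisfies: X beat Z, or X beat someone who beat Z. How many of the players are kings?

3

Tam cannot reach Okoye, Wren, Lowe, Silva, Ito in two steps.
Okoye reaches everyone (king).
Wren cannot reach Okoye, Lowe in two steps.
Lowe cannot reach Okoye in two steps.
Silva reaches everyone (king).
Ito reaches everyone (king).
Kings: Okoye, Silva, Ito — 3.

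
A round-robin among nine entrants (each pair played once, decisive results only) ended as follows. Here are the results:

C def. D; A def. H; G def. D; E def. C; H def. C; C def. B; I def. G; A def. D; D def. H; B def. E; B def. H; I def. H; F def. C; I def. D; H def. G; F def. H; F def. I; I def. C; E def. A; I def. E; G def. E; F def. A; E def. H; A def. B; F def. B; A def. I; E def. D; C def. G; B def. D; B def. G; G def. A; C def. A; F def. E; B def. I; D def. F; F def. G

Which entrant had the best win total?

Win totals: A 4, B 5, C 4, D 2, E 4, F 7, G 3, H 2, I 5.
F leads with 7 wins (next highest: 5).

F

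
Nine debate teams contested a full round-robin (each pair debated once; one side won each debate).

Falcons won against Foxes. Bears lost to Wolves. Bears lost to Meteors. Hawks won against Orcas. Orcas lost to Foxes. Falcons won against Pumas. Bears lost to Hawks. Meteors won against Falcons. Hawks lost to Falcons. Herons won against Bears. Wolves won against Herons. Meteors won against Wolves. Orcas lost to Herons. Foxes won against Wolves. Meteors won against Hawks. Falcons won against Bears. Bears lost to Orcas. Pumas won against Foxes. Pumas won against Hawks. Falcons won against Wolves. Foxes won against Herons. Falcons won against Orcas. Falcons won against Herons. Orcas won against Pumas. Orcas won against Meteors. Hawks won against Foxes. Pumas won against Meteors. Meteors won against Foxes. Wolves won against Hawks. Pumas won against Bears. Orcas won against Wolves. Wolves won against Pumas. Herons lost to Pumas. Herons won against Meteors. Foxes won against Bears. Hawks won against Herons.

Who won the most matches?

Win totals: Hawks 4, Wolves 4, Pumas 5, Meteors 5, Bears 0, Orcas 4, Foxes 4, Falcons 7, Herons 3.
Falcons leads with 7 wins (next highest: 5).

Falcons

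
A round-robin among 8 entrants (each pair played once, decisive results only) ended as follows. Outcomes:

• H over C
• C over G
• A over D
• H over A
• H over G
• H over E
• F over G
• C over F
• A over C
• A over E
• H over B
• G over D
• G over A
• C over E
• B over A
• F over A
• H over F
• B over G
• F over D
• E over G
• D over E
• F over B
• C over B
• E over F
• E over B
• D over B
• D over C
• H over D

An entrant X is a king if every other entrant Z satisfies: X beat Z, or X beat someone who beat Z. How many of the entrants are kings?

A cannot reach H in two steps.
B cannot reach F, H in two steps.
C cannot reach H in two steps.
D cannot reach H in two steps.
E cannot reach C, H in two steps.
F cannot reach H in two steps.
G cannot reach F, H in two steps.
H reaches everyone (king).
Kings: H — 1.

1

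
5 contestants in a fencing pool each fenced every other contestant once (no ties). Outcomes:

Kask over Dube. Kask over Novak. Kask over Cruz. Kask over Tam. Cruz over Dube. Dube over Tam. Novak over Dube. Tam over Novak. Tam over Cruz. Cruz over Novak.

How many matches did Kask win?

Kask's results: beat Tam, Novak, Cruz, Dube; lost to no one.
That is 4 wins.

4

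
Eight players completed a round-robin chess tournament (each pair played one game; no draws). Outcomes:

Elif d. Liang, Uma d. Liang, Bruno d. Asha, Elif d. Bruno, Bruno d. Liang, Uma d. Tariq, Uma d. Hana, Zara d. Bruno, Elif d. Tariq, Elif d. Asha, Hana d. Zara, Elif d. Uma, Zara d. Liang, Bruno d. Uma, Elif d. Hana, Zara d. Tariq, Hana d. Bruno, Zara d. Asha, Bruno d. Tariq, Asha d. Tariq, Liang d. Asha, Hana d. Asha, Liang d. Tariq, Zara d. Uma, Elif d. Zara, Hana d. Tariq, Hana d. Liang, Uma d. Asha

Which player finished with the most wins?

Elif

Win totals: Hana 5, Liang 2, Elif 7, Asha 1, Uma 4, Tariq 0, Bruno 4, Zara 5.
Elif leads with 7 wins (next highest: 5).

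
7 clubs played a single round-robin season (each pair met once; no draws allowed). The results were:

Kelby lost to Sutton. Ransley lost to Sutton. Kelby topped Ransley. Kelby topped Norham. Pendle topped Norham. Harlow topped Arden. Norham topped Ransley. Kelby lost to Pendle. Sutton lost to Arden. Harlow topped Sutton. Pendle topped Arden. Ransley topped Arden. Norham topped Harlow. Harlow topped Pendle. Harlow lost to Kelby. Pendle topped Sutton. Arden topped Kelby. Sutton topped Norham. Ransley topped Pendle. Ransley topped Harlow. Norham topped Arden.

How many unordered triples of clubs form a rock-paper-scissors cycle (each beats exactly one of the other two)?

Win totals: Pendle 4, Sutton 3, Arden 2, Ransley 3, Harlow 3, Norham 3, Kelby 3.
A club with w wins dominates both others in C(w,2) triples; summing gives 6 + 3 + 1 + 3 + 3 + 3 + 3 = 22 transitive triples.
Total triples C(7,3) = 35, so cyclic triples = 35 − 22 = 13.

13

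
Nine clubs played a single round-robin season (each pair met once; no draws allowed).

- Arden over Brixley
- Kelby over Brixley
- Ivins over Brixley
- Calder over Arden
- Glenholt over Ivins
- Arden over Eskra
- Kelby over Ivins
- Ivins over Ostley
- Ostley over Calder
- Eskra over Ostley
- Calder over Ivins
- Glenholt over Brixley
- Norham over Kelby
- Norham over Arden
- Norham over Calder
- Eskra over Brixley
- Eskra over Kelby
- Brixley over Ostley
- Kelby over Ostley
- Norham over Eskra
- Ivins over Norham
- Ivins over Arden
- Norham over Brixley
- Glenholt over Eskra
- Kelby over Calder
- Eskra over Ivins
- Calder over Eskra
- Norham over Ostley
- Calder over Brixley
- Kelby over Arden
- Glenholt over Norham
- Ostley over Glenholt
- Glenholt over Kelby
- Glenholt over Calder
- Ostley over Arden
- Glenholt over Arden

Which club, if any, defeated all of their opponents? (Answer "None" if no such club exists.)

Highest win total is Glenholt with 7 (out of 8 possible).
Glenholt lost to Ostley, so no club went undefeated.

None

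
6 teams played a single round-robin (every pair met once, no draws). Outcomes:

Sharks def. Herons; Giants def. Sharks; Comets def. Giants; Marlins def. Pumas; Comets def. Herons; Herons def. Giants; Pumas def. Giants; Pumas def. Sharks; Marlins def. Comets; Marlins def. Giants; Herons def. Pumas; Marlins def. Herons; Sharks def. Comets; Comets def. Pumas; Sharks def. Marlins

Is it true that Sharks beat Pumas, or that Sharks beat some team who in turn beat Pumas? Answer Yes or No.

Yes

Sharks did not beat Pumas directly.
Sharks beat Marlins, Comets, Herons. Of those, Marlins beat Pumas.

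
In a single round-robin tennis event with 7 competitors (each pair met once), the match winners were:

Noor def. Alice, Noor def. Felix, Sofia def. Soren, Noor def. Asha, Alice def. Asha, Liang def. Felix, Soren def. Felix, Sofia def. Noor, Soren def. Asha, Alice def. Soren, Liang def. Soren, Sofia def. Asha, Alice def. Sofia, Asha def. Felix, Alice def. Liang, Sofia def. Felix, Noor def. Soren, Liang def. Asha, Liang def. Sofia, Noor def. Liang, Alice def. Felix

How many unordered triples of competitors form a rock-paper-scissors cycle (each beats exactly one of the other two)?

2

Win totals: Noor 5, Asha 1, Sofia 4, Felix 0, Alice 5, Soren 2, Liang 4.
A competitor with w wins dominates both others in C(w,2) triples; summing gives 10 + 0 + 6 + 0 + 10 + 1 + 6 = 33 transitive triples.
Total triples C(7,3) = 35, so cyclic triples = 35 − 33 = 2.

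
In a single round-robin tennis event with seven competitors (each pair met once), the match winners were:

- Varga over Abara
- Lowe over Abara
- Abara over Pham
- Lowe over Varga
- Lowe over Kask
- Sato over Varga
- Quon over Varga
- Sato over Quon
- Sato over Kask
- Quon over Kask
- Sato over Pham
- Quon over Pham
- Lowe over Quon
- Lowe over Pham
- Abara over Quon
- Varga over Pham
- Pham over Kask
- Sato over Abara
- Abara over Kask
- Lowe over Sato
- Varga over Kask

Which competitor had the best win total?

Win totals: Quon 3, Abara 3, Sato 5, Kask 0, Varga 3, Pham 1, Lowe 6.
Lowe leads with 6 wins (next highest: 5).

Lowe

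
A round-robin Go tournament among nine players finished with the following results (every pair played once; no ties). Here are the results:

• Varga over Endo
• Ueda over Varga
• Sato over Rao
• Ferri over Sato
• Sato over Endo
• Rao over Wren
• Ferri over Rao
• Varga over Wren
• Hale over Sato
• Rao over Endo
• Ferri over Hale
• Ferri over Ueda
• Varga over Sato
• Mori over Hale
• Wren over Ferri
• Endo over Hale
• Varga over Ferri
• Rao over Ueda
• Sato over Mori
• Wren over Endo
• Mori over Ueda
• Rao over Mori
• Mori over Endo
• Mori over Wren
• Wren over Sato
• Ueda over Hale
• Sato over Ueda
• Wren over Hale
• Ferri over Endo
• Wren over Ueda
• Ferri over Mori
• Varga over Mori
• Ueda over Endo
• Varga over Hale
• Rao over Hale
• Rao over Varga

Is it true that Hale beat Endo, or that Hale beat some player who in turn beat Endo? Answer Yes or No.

Yes

Hale did not beat Endo directly.
Hale beat Sato. Of those, Sato beat Endo.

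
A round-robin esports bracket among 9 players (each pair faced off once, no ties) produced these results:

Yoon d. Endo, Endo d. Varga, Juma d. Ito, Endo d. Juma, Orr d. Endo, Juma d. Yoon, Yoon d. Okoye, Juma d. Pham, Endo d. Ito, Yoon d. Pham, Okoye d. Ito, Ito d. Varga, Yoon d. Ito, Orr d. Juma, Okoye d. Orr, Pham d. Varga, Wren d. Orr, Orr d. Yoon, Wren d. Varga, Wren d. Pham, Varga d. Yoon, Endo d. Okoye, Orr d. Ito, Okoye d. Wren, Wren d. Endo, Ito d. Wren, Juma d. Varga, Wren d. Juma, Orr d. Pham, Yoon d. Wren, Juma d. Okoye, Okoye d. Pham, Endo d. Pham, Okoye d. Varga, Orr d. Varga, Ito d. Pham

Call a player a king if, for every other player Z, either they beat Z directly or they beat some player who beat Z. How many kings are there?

6

Pham cannot reach Orr, Endo, Okoye, Wren, Ito, Juma in two steps.
Yoon reaches everyone (king).
Varga cannot reach Orr, Juma in two steps.
Orr reaches everyone (king).
Endo reaches everyone (king).
Okoye reaches everyone (king).
Wren reaches everyone (king).
Ito cannot reach Okoye in two steps.
Juma reaches everyone (king).
Kings: Yoon, Orr, Endo, Okoye, Wren, Juma — 6.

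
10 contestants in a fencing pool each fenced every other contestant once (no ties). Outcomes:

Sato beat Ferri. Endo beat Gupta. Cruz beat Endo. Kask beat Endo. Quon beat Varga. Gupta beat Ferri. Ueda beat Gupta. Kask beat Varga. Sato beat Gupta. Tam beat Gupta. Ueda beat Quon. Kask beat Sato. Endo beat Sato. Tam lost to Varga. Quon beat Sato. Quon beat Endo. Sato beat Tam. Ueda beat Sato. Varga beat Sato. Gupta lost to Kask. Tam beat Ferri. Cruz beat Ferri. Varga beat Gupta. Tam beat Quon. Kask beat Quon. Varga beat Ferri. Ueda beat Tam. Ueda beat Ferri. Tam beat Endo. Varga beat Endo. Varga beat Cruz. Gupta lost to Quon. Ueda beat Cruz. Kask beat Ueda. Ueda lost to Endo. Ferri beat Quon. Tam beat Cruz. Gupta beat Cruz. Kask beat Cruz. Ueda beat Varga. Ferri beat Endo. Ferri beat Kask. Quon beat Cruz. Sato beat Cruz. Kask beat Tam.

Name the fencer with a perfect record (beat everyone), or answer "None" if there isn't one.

None

Highest win total is Kask with 8 (out of 9 possible).
Kask lost to Ferri, so no fencer went undefeated.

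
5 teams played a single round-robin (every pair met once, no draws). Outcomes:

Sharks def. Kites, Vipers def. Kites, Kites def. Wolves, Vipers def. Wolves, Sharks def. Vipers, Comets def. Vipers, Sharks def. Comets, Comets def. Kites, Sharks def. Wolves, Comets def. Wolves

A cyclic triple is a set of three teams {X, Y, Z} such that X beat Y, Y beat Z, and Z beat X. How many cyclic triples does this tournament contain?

Win totals: Comets 3, Sharks 4, Kites 1, Vipers 2, Wolves 0.
A team with w wins dominates both others in C(w,2) triples; summing gives 3 + 6 + 0 + 1 + 0 = 10 transitive triples.
Total triples C(5,3) = 10, so cyclic triples = 10 − 10 = 0.

0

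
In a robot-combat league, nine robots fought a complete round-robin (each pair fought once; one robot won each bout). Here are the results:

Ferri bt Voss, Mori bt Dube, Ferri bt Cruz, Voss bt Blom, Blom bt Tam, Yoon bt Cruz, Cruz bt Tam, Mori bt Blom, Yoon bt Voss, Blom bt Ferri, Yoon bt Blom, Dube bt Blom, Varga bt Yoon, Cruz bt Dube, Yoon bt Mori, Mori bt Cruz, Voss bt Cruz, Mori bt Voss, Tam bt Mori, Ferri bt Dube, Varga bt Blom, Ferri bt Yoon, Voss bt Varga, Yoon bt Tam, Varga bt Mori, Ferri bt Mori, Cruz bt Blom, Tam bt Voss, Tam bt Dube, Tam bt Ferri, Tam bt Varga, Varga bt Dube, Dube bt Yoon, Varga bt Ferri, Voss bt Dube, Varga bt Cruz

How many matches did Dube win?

Dube's results: beat Blom, Yoon; lost to Varga, Mori, Ferri, Cruz, Tam, Voss.
That is 2 wins.

2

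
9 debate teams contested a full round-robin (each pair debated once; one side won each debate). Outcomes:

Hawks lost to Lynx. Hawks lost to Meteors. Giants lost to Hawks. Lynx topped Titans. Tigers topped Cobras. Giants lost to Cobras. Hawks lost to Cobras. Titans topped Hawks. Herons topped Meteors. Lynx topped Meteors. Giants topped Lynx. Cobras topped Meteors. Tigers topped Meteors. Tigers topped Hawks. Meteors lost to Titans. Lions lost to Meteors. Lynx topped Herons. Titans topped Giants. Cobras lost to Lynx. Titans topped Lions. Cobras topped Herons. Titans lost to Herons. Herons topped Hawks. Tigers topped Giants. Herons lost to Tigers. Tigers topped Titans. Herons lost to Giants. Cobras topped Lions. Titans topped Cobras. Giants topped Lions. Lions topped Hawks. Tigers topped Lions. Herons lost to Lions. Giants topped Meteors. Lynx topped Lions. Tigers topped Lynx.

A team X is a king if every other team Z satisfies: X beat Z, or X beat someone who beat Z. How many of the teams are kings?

Tigers reaches everyone (king).
Meteors cannot reach Tigers, Titans, Lynx, Cobras in two steps.
Lions cannot reach Tigers, Lynx, Cobras in two steps.
Herons cannot reach Tigers, Lynx in two steps.
Hawks cannot reach Tigers, Titans, Cobras in two steps.
Titans cannot reach Tigers in two steps.
Giants cannot reach Tigers in two steps.
Lynx cannot reach Tigers in two steps.
Cobras cannot reach Tigers in two steps.
Kings: Tigers — 1.

1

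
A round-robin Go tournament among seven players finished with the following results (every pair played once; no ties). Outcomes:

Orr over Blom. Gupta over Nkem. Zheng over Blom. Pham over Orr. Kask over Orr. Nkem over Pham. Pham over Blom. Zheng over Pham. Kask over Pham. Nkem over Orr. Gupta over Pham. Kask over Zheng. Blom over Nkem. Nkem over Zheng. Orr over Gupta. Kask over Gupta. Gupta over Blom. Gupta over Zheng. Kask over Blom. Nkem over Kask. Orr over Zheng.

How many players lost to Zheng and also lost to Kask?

2

Zheng beat: Blom, Pham.
Kask beat: Blom, Zheng, Pham, Orr, Gupta.
Both beat: Blom, Pham — 2.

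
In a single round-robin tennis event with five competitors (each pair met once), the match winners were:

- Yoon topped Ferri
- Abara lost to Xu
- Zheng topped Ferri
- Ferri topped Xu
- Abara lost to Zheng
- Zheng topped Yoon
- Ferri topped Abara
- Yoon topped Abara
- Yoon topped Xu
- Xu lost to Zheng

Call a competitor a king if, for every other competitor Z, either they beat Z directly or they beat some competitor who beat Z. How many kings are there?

1

Yoon cannot reach Zheng in two steps.
Ferri cannot reach Yoon, Zheng in two steps.
Zheng reaches everyone (king).
Abara cannot reach Yoon, Ferri, Zheng, Xu in two steps.
Xu cannot reach Yoon, Ferri, Zheng in two steps.
Kings: Zheng — 1.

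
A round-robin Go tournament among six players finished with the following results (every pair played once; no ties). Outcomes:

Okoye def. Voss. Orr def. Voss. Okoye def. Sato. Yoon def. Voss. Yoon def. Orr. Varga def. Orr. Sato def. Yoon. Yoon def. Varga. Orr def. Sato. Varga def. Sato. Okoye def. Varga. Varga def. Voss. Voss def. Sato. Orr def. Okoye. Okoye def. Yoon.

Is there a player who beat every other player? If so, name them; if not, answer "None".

Highest win total is Okoye with 4 (out of 5 possible).
Okoye lost to Orr, so no player went undefeated.

None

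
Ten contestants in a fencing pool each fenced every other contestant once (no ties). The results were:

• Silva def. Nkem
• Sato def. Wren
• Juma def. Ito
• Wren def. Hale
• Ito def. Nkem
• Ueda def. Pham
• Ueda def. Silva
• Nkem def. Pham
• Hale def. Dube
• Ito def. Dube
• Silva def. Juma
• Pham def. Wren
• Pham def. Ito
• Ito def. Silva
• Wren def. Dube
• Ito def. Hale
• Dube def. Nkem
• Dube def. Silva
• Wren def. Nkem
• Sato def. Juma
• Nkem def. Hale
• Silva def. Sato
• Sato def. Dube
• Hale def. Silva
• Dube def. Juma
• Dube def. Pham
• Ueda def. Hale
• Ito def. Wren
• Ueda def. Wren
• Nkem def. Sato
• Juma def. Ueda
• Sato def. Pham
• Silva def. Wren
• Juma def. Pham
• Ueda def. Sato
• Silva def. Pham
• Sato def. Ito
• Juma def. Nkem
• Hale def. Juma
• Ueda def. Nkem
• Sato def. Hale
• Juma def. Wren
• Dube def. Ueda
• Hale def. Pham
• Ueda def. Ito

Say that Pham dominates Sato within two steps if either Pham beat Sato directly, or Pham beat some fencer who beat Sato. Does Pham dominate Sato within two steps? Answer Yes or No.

No

Pham did not beat Sato directly.
Pham beat Wren, Ito, but each of them lost to Sato. No two-step path.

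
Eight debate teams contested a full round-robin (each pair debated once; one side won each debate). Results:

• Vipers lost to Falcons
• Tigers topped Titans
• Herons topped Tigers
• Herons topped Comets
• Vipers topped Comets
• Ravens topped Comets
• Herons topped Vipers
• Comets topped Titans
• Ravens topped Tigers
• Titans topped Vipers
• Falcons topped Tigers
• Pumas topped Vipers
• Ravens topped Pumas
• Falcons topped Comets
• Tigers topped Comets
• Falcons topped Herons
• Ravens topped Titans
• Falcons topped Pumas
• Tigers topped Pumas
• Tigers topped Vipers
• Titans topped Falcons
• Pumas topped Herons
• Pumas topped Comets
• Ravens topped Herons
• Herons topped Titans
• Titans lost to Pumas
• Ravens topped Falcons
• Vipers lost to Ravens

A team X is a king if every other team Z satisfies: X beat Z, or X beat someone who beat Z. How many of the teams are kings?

1

Titans cannot reach Ravens in two steps.
Pumas cannot reach Ravens in two steps.
Ravens reaches everyone (king).
Falcons cannot reach Ravens in two steps.
Herons cannot reach Ravens in two steps.
Vipers cannot reach Pumas, Ravens, Falcons, Herons, Tigers in two steps.
Tigers cannot reach Ravens in two steps.
Comets cannot reach Pumas, Ravens, Herons, Tigers in two steps.
Kings: Ravens — 1.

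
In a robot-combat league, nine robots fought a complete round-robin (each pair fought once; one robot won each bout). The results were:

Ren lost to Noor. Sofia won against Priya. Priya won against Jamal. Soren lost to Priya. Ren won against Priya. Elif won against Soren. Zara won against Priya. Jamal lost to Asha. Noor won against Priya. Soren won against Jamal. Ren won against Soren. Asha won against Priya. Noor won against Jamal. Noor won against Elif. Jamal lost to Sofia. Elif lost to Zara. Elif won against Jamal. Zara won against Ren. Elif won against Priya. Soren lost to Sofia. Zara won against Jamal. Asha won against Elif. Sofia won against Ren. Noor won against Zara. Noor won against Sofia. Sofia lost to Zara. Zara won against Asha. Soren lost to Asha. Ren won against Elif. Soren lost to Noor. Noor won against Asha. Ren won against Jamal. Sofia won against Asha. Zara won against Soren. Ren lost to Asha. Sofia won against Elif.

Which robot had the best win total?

Noor

Win totals: Elif 3, Soren 1, Sofia 6, Asha 5, Zara 7, Jamal 0, Ren 4, Priya 2, Noor 8.
Noor leads with 8 wins (next highest: 7).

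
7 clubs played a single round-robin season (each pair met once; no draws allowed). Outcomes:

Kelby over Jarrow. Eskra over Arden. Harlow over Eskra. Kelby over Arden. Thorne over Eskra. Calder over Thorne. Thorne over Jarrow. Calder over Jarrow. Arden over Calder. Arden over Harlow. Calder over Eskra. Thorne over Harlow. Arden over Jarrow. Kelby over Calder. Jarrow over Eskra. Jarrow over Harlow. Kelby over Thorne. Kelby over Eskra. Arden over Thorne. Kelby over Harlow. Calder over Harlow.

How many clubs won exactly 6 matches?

1

Win totals: Thorne 3, Arden 4, Harlow 1, Calder 4, Kelby 6, Eskra 1, Jarrow 2.
Exactly 6: Kelby — 1 club.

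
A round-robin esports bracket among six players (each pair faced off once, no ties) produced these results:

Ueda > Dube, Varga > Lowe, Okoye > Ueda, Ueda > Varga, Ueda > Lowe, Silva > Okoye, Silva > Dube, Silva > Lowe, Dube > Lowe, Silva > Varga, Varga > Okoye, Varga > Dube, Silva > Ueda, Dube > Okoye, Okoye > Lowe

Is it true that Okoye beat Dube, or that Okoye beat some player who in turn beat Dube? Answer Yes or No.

Yes

Okoye did not beat Dube directly.
Okoye beat Lowe, Ueda. Of those, Ueda beat Dube.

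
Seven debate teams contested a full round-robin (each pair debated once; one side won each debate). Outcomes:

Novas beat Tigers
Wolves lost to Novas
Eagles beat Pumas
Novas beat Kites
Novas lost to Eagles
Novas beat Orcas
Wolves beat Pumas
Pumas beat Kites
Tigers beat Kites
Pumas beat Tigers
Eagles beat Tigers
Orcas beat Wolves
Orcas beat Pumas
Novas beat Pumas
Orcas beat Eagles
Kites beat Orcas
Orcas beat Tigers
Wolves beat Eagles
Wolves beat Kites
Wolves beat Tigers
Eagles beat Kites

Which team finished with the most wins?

Novas

Win totals: Kites 1, Novas 5, Wolves 4, Orcas 4, Eagles 4, Pumas 2, Tigers 1.
Novas leads with 5 wins (next highest: 4).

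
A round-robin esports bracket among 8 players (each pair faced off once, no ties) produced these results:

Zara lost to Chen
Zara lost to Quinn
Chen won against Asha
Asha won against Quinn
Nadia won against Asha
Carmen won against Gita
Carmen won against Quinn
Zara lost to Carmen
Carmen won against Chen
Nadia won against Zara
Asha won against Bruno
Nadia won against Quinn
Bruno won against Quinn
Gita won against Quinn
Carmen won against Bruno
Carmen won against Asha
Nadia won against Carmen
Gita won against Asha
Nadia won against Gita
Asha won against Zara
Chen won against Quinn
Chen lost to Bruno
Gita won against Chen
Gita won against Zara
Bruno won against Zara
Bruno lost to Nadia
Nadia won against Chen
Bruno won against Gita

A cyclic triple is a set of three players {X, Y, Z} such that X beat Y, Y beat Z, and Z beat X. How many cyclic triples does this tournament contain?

2

Win totals: Bruno 4, Asha 3, Carmen 6, Nadia 7, Chen 3, Quinn 1, Zara 0, Gita 4.
A player with w wins dominates both others in C(w,2) triples; summing gives 6 + 3 + 15 + 21 + 3 + 0 + 0 + 6 = 54 transitive triples.
Total triples C(8,3) = 56, so cyclic triples = 56 − 54 = 2.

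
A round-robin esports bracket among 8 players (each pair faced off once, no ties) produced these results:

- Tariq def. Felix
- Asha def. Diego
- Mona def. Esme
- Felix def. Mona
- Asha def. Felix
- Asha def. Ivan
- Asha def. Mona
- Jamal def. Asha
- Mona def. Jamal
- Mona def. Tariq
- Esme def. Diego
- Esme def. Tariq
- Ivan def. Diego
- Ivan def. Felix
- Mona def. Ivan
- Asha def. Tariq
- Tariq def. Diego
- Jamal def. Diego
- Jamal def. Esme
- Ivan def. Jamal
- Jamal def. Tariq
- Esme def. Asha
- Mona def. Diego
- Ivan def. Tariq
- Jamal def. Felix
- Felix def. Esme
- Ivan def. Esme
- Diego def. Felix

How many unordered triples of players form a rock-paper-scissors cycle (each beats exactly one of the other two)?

11

Win totals: Diego 1, Tariq 2, Ivan 5, Felix 2, Jamal 5, Esme 3, Mona 5, Asha 5.
A player with w wins dominates both others in C(w,2) triples; summing gives 0 + 1 + 10 + 1 + 10 + 3 + 10 + 10 = 45 transitive triples.
Total triples C(8,3) = 56, so cyclic triples = 56 − 45 = 11.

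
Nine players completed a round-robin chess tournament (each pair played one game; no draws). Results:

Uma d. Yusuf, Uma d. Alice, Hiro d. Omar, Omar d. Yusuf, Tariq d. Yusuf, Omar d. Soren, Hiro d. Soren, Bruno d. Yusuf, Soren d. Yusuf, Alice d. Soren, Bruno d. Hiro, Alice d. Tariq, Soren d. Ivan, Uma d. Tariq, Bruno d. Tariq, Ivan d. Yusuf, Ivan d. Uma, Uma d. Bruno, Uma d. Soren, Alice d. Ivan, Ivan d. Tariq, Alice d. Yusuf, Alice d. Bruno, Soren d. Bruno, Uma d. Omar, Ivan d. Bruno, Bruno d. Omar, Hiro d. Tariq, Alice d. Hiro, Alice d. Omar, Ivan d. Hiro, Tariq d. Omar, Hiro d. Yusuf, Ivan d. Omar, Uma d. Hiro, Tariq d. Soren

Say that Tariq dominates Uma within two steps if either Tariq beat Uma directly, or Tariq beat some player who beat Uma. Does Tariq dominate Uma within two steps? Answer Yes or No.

Tariq did not beat Uma directly.
Tariq beat Omar, Soren, Yusuf, but each of them lost to Uma. No two-step path.

No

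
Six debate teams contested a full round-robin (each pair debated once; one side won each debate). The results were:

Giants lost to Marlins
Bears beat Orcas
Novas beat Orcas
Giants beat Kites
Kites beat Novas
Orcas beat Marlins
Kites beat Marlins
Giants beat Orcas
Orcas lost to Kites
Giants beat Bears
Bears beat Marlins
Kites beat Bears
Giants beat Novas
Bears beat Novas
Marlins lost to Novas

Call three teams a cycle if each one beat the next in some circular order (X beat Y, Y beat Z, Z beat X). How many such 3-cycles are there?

4

Win totals: Giants 4, Bears 3, Novas 2, Orcas 1, Kites 4, Marlins 1.
A team with w wins dominates both others in C(w,2) triples; summing gives 6 + 3 + 1 + 0 + 6 + 0 = 16 transitive triples.
Total triples C(6,3) = 20, so cyclic triples = 20 − 16 = 4.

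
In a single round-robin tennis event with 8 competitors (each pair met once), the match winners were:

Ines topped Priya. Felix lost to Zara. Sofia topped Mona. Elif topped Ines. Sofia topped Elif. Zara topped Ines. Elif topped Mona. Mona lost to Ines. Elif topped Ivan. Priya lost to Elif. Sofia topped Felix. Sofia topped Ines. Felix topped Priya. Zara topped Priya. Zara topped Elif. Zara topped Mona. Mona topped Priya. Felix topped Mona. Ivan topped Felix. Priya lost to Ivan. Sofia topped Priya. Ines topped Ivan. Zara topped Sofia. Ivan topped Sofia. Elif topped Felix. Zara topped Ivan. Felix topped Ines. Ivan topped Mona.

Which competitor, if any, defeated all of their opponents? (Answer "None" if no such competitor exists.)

Zara has 7 wins out of 7 opponents — a perfect record.

Zara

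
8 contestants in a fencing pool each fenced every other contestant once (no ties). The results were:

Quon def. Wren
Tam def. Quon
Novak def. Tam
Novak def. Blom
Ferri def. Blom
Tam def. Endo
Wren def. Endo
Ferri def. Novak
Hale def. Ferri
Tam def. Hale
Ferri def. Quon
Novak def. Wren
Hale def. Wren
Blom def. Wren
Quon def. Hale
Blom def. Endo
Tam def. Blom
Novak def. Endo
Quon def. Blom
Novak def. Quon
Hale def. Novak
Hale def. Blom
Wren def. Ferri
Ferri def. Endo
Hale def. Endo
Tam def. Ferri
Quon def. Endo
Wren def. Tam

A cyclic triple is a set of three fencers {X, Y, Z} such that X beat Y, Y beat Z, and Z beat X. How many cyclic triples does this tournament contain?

Win totals: Ferri 4, Quon 4, Blom 2, Novak 5, Wren 3, Endo 0, Tam 5, Hale 5.
A fencer with w wins dominates both others in C(w,2) triples; summing gives 6 + 6 + 1 + 10 + 3 + 0 + 10 + 10 = 46 transitive triples.
Total triples C(8,3) = 56, so cyclic triples = 56 − 46 = 10.

10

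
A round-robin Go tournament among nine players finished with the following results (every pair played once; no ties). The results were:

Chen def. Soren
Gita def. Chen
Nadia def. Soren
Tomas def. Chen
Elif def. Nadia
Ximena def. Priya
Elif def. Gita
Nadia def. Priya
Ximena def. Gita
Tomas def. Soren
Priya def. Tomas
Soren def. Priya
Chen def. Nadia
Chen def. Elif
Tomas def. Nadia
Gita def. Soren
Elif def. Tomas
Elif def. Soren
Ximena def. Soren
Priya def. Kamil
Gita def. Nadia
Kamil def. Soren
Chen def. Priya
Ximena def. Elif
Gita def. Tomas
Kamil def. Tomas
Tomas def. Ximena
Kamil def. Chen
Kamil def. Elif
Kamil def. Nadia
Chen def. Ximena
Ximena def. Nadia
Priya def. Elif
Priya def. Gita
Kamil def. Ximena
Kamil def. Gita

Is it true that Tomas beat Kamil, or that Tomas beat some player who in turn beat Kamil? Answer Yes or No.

Tomas did not beat Kamil directly.
Tomas beat Chen, Soren, Ximena, Nadia, but each of them lost to Kamil. No two-step path.

No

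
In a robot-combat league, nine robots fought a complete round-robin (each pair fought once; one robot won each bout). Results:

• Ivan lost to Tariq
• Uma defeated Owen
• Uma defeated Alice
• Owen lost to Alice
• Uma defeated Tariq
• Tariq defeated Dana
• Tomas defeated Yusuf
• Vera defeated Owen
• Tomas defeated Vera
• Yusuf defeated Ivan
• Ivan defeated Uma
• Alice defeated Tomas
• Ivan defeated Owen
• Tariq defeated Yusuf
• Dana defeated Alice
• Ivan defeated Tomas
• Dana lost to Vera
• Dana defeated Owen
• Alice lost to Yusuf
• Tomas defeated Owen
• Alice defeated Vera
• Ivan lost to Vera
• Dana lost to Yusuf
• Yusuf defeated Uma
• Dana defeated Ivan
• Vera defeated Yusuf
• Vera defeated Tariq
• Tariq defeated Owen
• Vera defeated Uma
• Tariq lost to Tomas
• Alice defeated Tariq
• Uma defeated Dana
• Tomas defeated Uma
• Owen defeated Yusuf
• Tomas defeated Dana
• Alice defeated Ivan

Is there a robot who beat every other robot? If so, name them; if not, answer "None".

None

Highest win total is Vera with 6 (out of 8 possible).
Vera lost to Alice, Tomas, so no robot went undefeated.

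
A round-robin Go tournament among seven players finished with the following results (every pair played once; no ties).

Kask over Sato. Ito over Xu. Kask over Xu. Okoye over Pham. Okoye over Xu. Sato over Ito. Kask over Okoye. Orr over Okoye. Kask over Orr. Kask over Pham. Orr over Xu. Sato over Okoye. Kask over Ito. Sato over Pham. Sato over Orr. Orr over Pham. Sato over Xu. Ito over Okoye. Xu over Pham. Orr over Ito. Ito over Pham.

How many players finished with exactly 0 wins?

1

Win totals: Kask 6, Ito 3, Orr 4, Pham 0, Okoye 2, Xu 1, Sato 5.
Exactly 0: Pham — 1 player.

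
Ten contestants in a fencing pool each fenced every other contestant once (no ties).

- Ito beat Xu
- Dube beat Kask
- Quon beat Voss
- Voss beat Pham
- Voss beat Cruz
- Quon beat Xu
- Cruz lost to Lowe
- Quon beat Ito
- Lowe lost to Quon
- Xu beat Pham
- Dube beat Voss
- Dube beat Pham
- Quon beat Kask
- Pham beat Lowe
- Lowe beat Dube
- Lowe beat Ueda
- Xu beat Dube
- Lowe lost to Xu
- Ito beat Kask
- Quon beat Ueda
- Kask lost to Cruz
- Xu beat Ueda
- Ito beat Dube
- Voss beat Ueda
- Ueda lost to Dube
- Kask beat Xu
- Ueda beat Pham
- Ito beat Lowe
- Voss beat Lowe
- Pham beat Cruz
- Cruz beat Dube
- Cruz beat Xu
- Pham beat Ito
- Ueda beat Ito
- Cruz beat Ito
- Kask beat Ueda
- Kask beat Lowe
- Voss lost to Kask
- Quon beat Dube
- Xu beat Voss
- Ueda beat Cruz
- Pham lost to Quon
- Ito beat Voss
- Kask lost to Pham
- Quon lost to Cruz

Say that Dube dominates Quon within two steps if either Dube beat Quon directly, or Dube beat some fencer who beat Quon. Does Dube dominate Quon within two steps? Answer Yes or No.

Dube did not beat Quon directly.
Dube beat Kask, Pham, Ueda, Voss, but each of them lost to Quon. No two-step path.

No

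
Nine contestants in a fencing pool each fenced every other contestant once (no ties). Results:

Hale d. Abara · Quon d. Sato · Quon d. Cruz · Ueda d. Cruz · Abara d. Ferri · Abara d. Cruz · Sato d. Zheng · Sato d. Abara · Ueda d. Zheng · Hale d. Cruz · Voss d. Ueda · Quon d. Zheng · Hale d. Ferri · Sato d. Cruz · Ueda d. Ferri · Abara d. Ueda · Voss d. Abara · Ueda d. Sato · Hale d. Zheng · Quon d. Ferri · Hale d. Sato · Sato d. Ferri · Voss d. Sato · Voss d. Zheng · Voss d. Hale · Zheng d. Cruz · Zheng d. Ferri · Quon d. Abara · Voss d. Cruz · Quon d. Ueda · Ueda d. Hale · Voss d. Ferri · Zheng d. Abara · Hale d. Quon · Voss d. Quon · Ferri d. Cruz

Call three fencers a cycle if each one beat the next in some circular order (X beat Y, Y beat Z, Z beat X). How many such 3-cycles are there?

4

Win totals: Cruz 0, Hale 6, Zheng 3, Quon 6, Abara 3, Sato 4, Ueda 5, Ferri 1, Voss 8.
A fencer with w wins dominates both others in C(w,2) triples; summing gives 0 + 15 + 3 + 15 + 3 + 6 + 10 + 0 + 28 = 80 transitive triples.
Total triples C(9,3) = 84, so cyclic triples = 84 − 80 = 4.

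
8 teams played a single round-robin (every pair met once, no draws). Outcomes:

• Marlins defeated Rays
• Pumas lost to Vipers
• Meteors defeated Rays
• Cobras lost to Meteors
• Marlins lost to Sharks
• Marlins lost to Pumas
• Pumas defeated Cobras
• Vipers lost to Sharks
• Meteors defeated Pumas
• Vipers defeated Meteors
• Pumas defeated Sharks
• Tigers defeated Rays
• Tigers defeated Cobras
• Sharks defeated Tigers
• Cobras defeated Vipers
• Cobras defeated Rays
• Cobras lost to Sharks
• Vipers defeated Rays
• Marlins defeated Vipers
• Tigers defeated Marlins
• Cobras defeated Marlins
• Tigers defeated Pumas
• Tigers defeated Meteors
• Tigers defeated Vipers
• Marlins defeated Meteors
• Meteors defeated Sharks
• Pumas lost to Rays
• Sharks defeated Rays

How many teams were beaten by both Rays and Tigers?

Rays beat: Pumas.
Tigers beat: Meteors, Cobras, Vipers, Pumas, Marlins, Rays.
Both beat: Pumas — 1.

1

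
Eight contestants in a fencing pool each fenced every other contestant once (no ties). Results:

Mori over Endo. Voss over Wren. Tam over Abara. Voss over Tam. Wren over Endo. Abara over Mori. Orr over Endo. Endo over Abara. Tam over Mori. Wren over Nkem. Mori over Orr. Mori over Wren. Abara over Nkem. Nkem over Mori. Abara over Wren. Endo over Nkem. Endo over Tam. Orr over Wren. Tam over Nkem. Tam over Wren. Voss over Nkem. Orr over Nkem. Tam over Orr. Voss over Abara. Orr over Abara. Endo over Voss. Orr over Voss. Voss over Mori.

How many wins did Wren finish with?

2

Wren's results: beat Nkem, Endo; lost to Tam, Orr, Mori, Voss, Abara.
That is 2 wins.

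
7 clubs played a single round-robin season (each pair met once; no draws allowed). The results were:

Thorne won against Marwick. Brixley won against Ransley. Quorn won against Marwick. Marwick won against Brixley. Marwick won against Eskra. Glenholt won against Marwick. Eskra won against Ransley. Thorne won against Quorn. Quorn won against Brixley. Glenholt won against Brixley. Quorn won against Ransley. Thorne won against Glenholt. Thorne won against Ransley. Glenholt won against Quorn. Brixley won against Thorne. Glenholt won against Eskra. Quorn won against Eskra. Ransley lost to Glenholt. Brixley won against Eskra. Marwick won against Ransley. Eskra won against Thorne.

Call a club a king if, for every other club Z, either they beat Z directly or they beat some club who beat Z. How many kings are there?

Eskra cannot reach Brixley in two steps.
Quorn cannot reach Glenholt in two steps.
Thorne reaches everyone (king).
Brixley reaches everyone (king).
Glenholt reaches everyone (king).
Marwick cannot reach Quorn, Glenholt in two steps.
Ransley cannot reach Eskra, Quorn, Thorne, Brixley, Glenholt, Marwick in two steps.
Kings: Thorne, Brixley, Glenholt — 3.

3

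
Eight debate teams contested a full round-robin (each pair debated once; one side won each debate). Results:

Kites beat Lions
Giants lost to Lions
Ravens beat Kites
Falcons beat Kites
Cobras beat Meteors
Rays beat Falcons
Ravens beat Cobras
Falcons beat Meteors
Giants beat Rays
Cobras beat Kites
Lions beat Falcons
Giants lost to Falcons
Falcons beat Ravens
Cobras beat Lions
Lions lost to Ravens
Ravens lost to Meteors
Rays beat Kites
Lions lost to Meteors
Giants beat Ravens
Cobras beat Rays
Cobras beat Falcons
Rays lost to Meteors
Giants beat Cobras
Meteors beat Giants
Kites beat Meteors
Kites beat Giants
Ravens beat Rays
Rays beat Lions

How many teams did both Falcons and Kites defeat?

Falcons beat: Giants, Ravens, Meteors, Kites.
Kites beat: Lions, Giants, Meteors.
Both beat: Giants, Meteors — 2.

2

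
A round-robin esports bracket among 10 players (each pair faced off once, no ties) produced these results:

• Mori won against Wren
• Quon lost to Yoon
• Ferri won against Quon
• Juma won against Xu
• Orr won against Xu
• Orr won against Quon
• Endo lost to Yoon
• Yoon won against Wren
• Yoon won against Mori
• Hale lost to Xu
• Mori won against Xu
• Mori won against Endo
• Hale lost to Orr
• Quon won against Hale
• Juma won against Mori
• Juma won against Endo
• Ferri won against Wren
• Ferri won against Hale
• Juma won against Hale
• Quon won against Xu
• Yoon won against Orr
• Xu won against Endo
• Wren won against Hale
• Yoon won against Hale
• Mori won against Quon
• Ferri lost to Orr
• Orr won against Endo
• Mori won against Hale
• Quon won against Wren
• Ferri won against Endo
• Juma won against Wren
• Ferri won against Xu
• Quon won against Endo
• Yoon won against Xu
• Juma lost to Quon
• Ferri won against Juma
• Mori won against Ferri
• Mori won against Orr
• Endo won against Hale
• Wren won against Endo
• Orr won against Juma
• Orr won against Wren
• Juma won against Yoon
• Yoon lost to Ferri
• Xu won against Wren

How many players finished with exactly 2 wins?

1

Win totals: Wren 2, Xu 3, Juma 6, Hale 0, Ferri 7, Orr 7, Endo 1, Quon 5, Yoon 7, Mori 7.
Exactly 2: Wren — 1 player.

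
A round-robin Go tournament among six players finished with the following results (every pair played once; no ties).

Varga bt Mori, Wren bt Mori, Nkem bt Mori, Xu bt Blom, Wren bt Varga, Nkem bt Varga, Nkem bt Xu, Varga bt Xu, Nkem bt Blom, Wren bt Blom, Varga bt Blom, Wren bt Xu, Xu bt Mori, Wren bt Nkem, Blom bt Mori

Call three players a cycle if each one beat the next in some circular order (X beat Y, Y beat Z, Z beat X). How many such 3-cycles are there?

0

Win totals: Xu 2, Varga 3, Mori 0, Nkem 4, Blom 1, Wren 5.
A player with w wins dominates both others in C(w,2) triples; summing gives 1 + 3 + 0 + 6 + 0 + 10 = 20 transitive triples.
Total triples C(6,3) = 20, so cyclic triples = 20 − 20 = 0.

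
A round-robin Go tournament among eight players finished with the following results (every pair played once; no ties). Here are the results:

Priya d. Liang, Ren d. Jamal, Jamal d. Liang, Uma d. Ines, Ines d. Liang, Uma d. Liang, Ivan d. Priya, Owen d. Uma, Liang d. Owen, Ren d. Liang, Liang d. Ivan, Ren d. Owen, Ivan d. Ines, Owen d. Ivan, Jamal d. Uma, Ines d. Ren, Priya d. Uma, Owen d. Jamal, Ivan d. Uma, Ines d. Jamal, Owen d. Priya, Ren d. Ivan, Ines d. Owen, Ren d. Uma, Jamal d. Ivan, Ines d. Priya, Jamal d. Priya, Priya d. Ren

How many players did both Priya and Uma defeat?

1

Priya beat: Ren, Uma, Liang.
Uma beat: Ines, Liang.
Both beat: Liang — 1.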